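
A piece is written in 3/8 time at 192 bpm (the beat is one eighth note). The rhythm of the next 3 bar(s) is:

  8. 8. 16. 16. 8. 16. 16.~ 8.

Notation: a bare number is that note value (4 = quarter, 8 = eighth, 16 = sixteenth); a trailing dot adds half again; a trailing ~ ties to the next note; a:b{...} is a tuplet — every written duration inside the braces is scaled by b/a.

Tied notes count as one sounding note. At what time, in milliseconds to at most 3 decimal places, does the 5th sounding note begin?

1. 0.0ms @ 0 + 468.75ms (3/2)
2. 468.75ms @ 3/2 + 468.75ms (3/2)
3. 937.5ms @ 3 + 234.375ms (3/4)
4. 1171.875ms @ 15/4 + 234.375ms (3/4)
5. 1406.25ms @ 9/2 + 468.75ms (3/2)
6. 1875.0ms @ 6 + 234.375ms (3/4)
7. 2109.375ms @ 27/4 + 703.125ms (9/4)

note 5 onset = 9/2b = 1406.25ms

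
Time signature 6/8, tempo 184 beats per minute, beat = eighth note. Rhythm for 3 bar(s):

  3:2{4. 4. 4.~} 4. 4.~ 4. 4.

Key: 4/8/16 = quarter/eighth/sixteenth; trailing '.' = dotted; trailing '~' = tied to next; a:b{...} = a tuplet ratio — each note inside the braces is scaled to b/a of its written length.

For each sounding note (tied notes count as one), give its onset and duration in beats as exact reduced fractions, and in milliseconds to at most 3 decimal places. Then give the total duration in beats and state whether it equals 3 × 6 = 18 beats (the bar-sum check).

1) 0.0ms=0b +652.174ms=2b
2) 652.174ms=2b +652.174ms=2b
3) 1304.348ms=4b +1630.435ms=5b
4) 2934.783ms=9b +1956.522ms=6b
5) 4891.304ms=15b +978.261ms=3b
Σ=18b of 18 (184bpm 6/8) — PASS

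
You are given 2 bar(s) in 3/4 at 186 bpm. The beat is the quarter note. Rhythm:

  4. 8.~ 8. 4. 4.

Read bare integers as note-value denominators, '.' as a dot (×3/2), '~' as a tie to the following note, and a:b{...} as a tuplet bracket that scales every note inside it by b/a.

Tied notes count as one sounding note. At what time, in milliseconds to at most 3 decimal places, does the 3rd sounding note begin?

1. 0.0ms @ 0 + 483.871ms (3/2)
2. 483.871ms @ 3/2 + 483.871ms (3/2)
3. 967.742ms @ 3 + 483.871ms (3/2)
4. 1451.613ms @ 9/2 + 483.871ms (3/2)

note 3 onset = 3b = 967.742ms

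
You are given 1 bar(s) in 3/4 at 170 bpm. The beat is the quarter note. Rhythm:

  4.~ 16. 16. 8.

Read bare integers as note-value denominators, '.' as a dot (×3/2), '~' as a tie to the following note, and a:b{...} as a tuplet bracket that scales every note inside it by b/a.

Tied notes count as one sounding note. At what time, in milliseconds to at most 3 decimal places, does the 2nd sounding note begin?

1. 0.0ms @ 0 + 661.765ms (15/8)
2. 661.765ms @ 15/8 + 132.353ms (3/8)
3. 794.118ms @ 9/4 + 264.706ms (3/4)

note 2 onset = 15/8b = 661.765ms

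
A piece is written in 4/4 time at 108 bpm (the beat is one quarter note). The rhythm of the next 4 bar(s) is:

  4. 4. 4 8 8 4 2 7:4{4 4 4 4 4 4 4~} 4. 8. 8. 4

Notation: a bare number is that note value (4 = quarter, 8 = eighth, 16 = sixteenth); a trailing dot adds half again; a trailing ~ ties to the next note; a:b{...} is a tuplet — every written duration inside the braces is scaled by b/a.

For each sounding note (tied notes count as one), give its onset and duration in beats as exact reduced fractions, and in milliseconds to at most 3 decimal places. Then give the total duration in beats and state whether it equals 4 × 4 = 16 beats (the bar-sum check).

1) 0.0ms=0b +833.333ms=3/2b
2) 833.333ms=3/2b +833.333ms=3/2b
3) 1666.667ms=3b +555.556ms=1b
4) 2222.222ms=4b +277.778ms=1/2b
5) 2500.0ms=9/2b +277.778ms=1/2b
6) 2777.778ms=5b +555.556ms=1b
7) 3333.333ms=6b +1111.111ms=2b
8) 4444.444ms=8b +317.46ms=4/7b
9) 4761.905ms=60/7b +317.46ms=4/7b
10) 5079.365ms=64/7b +317.46ms=4/7b
11) 5396.825ms=68/7b +317.46ms=4/7b
12) 5714.286ms=72/7b +317.46ms=4/7b
13) 6031.746ms=76/7b +317.46ms=4/7b
14) 6349.206ms=80/7b +1150.794ms=29/14b
15) 7500.0ms=27/2b +416.667ms=3/4b
16) 7916.667ms=57/4b +416.667ms=3/4b
17) 8333.333ms=15b +555.556ms=1b
Σ=16b of 16 (108bpm 4/4) — PASS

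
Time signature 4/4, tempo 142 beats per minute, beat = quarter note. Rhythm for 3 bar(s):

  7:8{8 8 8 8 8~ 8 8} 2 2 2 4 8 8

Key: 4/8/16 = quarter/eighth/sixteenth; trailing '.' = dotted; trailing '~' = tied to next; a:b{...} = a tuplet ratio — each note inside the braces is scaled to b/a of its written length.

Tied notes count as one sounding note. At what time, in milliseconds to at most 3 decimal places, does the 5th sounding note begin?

note 5 onset = 16/7b = 965.795ms

1. 0.0ms @ 0 + 241.449ms (4/7)
2. 241.449ms @ 4/7 + 241.449ms (4/7)
3. 482.897ms @ 8/7 + 241.449ms (4/7)
4. 724.346ms @ 12/7 + 241.449ms (4/7)
5. 965.795ms @ 16/7 + 482.897ms (8/7)
6. 1448.692ms @ 24/7 + 241.449ms (4/7)
7. 1690.141ms @ 4 + 845.07ms (2)
8. 2535.211ms @ 6 + 845.07ms (2)
9. 3380.282ms @ 8 + 845.07ms (2)
10. 4225.352ms @ 10 + 422.535ms (1)
11. 4647.887ms @ 11 + 211.268ms (1/2)
12. 4859.155ms @ 23/2 + 211.268ms (1/2)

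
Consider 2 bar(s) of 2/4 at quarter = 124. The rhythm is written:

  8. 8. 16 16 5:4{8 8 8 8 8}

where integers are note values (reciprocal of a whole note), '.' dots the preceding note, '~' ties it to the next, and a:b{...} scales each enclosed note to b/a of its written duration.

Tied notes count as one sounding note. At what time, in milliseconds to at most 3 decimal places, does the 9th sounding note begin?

note 9 onset = 18/5b = 1741.935ms

1. 0.0ms @ 0 + 362.903ms (3/4)
2. 362.903ms @ 3/4 + 362.903ms (3/4)
3. 725.806ms @ 3/2 + 120.968ms (1/4)
4. 846.774ms @ 7/4 + 120.968ms (1/4)
5. 967.742ms @ 2 + 193.548ms (2/5)
6. 1161.29ms @ 12/5 + 193.548ms (2/5)
7. 1354.839ms @ 14/5 + 193.548ms (2/5)
8. 1548.387ms @ 16/5 + 193.548ms (2/5)
9. 1741.935ms @ 18/5 + 193.548ms (2/5)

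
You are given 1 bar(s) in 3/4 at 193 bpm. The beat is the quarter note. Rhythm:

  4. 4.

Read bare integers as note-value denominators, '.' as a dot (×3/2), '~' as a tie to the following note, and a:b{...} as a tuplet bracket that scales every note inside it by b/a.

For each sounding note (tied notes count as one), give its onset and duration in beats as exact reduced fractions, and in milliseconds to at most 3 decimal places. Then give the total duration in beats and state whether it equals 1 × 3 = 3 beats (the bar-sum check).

1) 0.0ms=0b +466.321ms=3/2b
2) 466.321ms=3/2b +466.321ms=3/2b
Σ=3b of 3 (193bpm 3/4) — PASS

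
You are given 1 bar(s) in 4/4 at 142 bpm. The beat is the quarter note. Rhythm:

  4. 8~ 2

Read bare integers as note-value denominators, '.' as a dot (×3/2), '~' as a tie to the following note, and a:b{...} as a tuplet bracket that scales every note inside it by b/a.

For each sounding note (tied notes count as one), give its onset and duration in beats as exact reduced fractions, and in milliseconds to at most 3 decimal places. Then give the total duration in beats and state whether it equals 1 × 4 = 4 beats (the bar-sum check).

1) 0.0ms=0b +633.803ms=3/2b
2) 633.803ms=3/2b +1056.338ms=5/2b
Σ=4b of 4 (142bpm 4/4) — PASS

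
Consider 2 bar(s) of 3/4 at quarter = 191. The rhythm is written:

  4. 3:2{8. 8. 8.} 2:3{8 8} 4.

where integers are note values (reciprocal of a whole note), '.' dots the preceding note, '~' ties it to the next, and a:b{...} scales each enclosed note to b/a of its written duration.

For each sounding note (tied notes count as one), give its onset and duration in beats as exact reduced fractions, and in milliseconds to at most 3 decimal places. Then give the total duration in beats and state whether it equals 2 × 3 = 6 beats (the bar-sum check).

1) 0.0ms=0b +471.204ms=3/2b
2) 471.204ms=3/2b +157.068ms=1/2b
3) 628.272ms=2b +157.068ms=1/2b
4) 785.34ms=5/2b +157.068ms=1/2b
5) 942.408ms=3b +235.602ms=3/4b
6) 1178.01ms=15/4b +235.602ms=3/4b
7) 1413.613ms=9/2b +471.204ms=3/2b
Σ=6b of 6 (191bpm 3/4) — PASS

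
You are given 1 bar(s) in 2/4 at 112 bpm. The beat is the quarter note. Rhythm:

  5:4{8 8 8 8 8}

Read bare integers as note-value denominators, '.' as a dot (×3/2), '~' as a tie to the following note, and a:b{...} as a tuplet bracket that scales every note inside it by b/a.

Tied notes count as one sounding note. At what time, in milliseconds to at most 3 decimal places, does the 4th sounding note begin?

note 4 onset = 6/5b = 642.857ms

1. 0.0ms @ 0 + 214.286ms (2/5)
2. 214.286ms @ 2/5 + 214.286ms (2/5)
3. 428.571ms @ 4/5 + 214.286ms (2/5)
4. 642.857ms @ 6/5 + 214.286ms (2/5)
5. 857.143ms @ 8/5 + 214.286ms (2/5)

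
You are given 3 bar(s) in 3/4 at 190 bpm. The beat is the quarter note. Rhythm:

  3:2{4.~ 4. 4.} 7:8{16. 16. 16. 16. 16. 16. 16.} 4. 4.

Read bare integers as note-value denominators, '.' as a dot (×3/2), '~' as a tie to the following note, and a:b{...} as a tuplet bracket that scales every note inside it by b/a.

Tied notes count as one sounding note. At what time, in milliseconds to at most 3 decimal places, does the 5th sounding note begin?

1. 0.0ms @ 0 + 631.579ms (2)
2. 631.579ms @ 2 + 315.789ms (1)
3. 947.368ms @ 3 + 135.338ms (3/7)
4. 1082.707ms @ 24/7 + 135.338ms (3/7)
5. 1218.045ms @ 27/7 + 135.338ms (3/7)
6. 1353.383ms @ 30/7 + 135.338ms (3/7)
7. 1488.722ms @ 33/7 + 135.338ms (3/7)
8. 1624.06ms @ 36/7 + 135.338ms (3/7)
9. 1759.398ms @ 39/7 + 135.338ms (3/7)
10. 1894.737ms @ 6 + 473.684ms (3/2)
11. 2368.421ms @ 15/2 + 473.684ms (3/2)

note 5 onset = 27/7b = 1218.045ms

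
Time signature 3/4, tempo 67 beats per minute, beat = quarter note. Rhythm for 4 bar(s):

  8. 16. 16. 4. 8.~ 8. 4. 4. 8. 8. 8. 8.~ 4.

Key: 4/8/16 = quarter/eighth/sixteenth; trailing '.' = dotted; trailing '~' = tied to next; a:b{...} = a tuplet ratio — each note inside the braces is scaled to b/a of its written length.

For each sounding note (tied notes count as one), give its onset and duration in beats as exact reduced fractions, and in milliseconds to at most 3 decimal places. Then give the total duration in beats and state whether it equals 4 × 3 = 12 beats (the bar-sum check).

1) 0.0ms=0b +671.642ms=3/4b
2) 671.642ms=3/4b +335.821ms=3/8b
3) 1007.463ms=9/8b +335.821ms=3/8b
4) 1343.284ms=3/2b +1343.284ms=3/2b
5) 2686.567ms=3b +1343.284ms=3/2b
6) 4029.851ms=9/2b +1343.284ms=3/2b
7) 5373.134ms=6b +1343.284ms=3/2b
8) 6716.418ms=15/2b +671.642ms=3/4b
9) 7388.06ms=33/4b +671.642ms=3/4b
10) 8059.701ms=9b +671.642ms=3/4b
11) 8731.343ms=39/4b +2014.925ms=9/4b
Σ=12b of 12 (67bpm 3/4) — PASS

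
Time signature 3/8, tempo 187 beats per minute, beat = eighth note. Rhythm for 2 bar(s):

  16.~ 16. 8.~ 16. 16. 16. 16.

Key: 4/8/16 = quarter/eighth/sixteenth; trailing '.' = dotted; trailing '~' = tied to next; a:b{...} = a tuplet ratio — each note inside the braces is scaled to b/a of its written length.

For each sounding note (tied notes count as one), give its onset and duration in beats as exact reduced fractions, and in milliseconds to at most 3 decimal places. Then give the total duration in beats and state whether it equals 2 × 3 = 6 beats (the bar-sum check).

1) 0.0ms=0b +481.283ms=3/2b
2) 481.283ms=3/2b +721.925ms=9/4b
3) 1203.209ms=15/4b +240.642ms=3/4b
4) 1443.85ms=9/2b +240.642ms=3/4b
5) 1684.492ms=21/4b +240.642ms=3/4b
Σ=6b of 6 (187bpm 3/8) — PASS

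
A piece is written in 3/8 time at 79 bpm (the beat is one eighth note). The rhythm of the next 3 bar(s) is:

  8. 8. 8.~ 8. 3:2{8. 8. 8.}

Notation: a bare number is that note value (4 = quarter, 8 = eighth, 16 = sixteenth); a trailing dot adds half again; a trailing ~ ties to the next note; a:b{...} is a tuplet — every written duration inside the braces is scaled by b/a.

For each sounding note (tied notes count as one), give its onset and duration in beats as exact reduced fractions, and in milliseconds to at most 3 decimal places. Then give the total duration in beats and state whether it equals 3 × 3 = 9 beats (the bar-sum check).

1) 0.0ms=0b +1139.241ms=3/2b
2) 1139.241ms=3/2b +1139.241ms=3/2b
3) 2278.481ms=3b +2278.481ms=3b
4) 4556.962ms=6b +759.494ms=1b
5) 5316.456ms=7b +759.494ms=1b
6) 6075.949ms=8b +759.494ms=1b
Σ=9b of 9 (79bpm 3/8) — PASS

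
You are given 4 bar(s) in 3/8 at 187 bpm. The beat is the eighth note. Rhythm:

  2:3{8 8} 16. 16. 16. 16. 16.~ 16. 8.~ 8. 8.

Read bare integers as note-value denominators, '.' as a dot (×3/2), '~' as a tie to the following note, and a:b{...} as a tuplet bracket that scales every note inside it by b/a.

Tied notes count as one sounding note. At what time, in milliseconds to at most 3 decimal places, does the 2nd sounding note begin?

1. 0.0ms @ 0 + 481.283ms (3/2)
2. 481.283ms @ 3/2 + 481.283ms (3/2)
3. 962.567ms @ 3 + 240.642ms (3/4)
4. 1203.209ms @ 15/4 + 240.642ms (3/4)
5. 1443.85ms @ 9/2 + 240.642ms (3/4)
6. 1684.492ms @ 21/4 + 240.642ms (3/4)
7. 1925.134ms @ 6 + 481.283ms (3/2)
8. 2406.417ms @ 15/2 + 962.567ms (3)
9. 3368.984ms @ 21/2 + 481.283ms (3/2)

note 2 onset = 3/2b = 481.283ms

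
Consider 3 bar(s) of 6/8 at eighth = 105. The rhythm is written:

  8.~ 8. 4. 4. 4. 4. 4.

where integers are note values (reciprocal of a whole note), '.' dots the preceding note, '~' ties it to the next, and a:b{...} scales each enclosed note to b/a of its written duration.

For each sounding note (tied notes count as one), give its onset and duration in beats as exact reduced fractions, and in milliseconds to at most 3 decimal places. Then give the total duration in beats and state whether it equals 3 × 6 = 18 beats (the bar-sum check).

1) 0.0ms=0b +1714.286ms=3b
2) 1714.286ms=3b +1714.286ms=3b
3) 3428.571ms=6b +1714.286ms=3b
4) 5142.857ms=9b +1714.286ms=3b
5) 6857.143ms=12b +1714.286ms=3b
6) 8571.429ms=15b +1714.286ms=3b
Σ=18b of 18 (105bpm 6/8) — PASS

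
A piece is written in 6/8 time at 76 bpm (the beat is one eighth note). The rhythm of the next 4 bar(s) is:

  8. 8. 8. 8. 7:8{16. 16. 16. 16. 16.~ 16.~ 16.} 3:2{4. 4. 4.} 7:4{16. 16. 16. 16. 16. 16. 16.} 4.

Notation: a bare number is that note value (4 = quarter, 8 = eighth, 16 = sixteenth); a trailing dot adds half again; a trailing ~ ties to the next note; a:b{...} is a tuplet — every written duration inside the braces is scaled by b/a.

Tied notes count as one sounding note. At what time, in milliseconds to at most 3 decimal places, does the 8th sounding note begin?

note 8 onset = 60/7b = 6766.917ms

1. 0.0ms @ 0 + 1184.211ms (3/2)
2. 1184.211ms @ 3/2 + 1184.211ms (3/2)
3. 2368.421ms @ 3 + 1184.211ms (3/2)
4. 3552.632ms @ 9/2 + 1184.211ms (3/2)
5. 4736.842ms @ 6 + 676.692ms (6/7)
6. 5413.534ms @ 48/7 + 676.692ms (6/7)
7. 6090.226ms @ 54/7 + 676.692ms (6/7)
8. 6766.917ms @ 60/7 + 676.692ms (6/7)
9. 7443.609ms @ 66/7 + 2030.075ms (18/7)
10. 9473.684ms @ 12 + 1578.947ms (2)
11. 11052.632ms @ 14 + 1578.947ms (2)
12. 12631.579ms @ 16 + 1578.947ms (2)
13. 14210.526ms @ 18 + 338.346ms (3/7)
14. 14548.872ms @ 129/7 + 338.346ms (3/7)
15. 14887.218ms @ 132/7 + 338.346ms (3/7)
16. 15225.564ms @ 135/7 + 338.346ms (3/7)
17. 15563.91ms @ 138/7 + 338.346ms (3/7)
18. 15902.256ms @ 141/7 + 338.346ms (3/7)
19. 16240.602ms @ 144/7 + 338.346ms (3/7)
20. 16578.947ms @ 21 + 2368.421ms (3)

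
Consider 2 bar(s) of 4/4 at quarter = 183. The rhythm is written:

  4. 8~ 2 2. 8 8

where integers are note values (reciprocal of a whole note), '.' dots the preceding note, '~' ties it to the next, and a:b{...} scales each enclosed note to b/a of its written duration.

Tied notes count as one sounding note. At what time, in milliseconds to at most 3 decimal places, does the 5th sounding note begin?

1. 0.0ms @ 0 + 491.803ms (3/2)
2. 491.803ms @ 3/2 + 819.672ms (5/2)
3. 1311.475ms @ 4 + 983.607ms (3)
4. 2295.082ms @ 7 + 163.934ms (1/2)
5. 2459.016ms @ 15/2 + 163.934ms (1/2)

note 5 onset = 15/2b = 2459.016ms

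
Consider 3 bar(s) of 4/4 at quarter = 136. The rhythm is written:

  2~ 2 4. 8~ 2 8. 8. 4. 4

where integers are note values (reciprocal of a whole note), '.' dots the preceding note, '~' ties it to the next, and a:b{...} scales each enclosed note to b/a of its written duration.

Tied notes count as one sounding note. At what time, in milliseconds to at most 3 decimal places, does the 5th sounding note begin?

1. 0.0ms @ 0 + 1764.706ms (4)
2. 1764.706ms @ 4 + 661.765ms (3/2)
3. 2426.471ms @ 11/2 + 1102.941ms (5/2)
4. 3529.412ms @ 8 + 330.882ms (3/4)
5. 3860.294ms @ 35/4 + 330.882ms (3/4)
6. 4191.176ms @ 19/2 + 661.765ms (3/2)
7. 4852.941ms @ 11 + 441.176ms (1)

note 5 onset = 35/4b = 3860.294ms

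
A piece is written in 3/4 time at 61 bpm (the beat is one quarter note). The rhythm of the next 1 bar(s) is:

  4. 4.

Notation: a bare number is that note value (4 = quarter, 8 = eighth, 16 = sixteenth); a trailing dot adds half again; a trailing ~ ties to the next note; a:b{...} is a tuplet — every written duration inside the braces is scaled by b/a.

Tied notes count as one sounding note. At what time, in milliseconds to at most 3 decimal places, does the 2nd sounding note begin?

1. 0.0ms @ 0 + 1475.41ms (3/2)
2. 1475.41ms @ 3/2 + 1475.41ms (3/2)

note 2 onset = 3/2b = 1475.41ms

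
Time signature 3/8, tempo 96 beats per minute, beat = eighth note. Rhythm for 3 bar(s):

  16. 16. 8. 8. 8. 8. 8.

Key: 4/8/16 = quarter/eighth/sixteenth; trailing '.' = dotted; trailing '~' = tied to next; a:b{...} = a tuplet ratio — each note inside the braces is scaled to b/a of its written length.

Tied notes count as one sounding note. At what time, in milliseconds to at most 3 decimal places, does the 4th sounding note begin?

1. 0.0ms @ 0 + 468.75ms (3/4)
2. 468.75ms @ 3/4 + 468.75ms (3/4)
3. 937.5ms @ 3/2 + 937.5ms (3/2)
4. 1875.0ms @ 3 + 937.5ms (3/2)
5. 2812.5ms @ 9/2 + 937.5ms (3/2)
6. 3750.0ms @ 6 + 937.5ms (3/2)
7. 4687.5ms @ 15/2 + 937.5ms (3/2)

note 4 onset = 3b = 1875.0ms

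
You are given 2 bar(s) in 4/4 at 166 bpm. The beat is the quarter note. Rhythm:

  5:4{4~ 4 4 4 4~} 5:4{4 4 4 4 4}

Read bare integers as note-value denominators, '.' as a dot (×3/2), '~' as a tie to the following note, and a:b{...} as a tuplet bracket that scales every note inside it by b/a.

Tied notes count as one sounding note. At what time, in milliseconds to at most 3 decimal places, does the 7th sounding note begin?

1. 0.0ms @ 0 + 578.313ms (8/5)
2. 578.313ms @ 8/5 + 289.157ms (4/5)
3. 867.47ms @ 12/5 + 289.157ms (4/5)
4. 1156.627ms @ 16/5 + 578.313ms (8/5)
5. 1734.94ms @ 24/5 + 289.157ms (4/5)
6. 2024.096ms @ 28/5 + 289.157ms (4/5)
7. 2313.253ms @ 32/5 + 289.157ms (4/5)
8. 2602.41ms @ 36/5 + 289.157ms (4/5)

note 7 onset = 32/5b = 2313.253ms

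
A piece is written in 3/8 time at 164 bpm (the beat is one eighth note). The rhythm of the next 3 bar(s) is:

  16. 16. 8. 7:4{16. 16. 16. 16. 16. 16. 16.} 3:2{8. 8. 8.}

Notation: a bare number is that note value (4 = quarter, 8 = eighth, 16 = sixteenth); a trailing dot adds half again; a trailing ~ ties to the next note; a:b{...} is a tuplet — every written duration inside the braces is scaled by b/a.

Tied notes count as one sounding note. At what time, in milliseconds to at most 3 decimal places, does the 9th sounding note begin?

1. 0.0ms @ 0 + 274.39ms (3/4)
2. 274.39ms @ 3/4 + 274.39ms (3/4)
3. 548.78ms @ 3/2 + 548.78ms (3/2)
4. 1097.561ms @ 3 + 156.794ms (3/7)
5. 1254.355ms @ 24/7 + 156.794ms (3/7)
6. 1411.15ms @ 27/7 + 156.794ms (3/7)
7. 1567.944ms @ 30/7 + 156.794ms (3/7)
8. 1724.739ms @ 33/7 + 156.794ms (3/7)
9. 1881.533ms @ 36/7 + 156.794ms (3/7)
10. 2038.328ms @ 39/7 + 156.794ms (3/7)
11. 2195.122ms @ 6 + 365.854ms (1)
12. 2560.976ms @ 7 + 365.854ms (1)
13. 2926.829ms @ 8 + 365.854ms (1)

note 9 onset = 36/7b = 1881.533ms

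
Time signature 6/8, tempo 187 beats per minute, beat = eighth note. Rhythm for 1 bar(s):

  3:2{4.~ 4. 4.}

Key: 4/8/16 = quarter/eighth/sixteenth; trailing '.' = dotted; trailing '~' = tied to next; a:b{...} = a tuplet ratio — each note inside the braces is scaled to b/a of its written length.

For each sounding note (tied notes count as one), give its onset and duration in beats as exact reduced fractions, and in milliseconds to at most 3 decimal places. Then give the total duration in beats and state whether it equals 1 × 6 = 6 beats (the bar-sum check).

1) 0.0ms=0b +1283.422ms=4b
2) 1283.422ms=4b +641.711ms=2b
Σ=6b of 6 (187bpm 6/8) — PASS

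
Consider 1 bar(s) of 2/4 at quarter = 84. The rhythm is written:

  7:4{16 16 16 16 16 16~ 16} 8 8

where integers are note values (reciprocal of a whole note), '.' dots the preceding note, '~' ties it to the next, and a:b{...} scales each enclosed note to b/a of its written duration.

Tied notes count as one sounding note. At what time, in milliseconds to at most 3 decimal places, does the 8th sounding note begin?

note 8 onset = 3/2b = 1071.429ms

1. 0.0ms @ 0 + 102.041ms (1/7)
2. 102.041ms @ 1/7 + 102.041ms (1/7)
3. 204.082ms @ 2/7 + 102.041ms (1/7)
4. 306.122ms @ 3/7 + 102.041ms (1/7)
5. 408.163ms @ 4/7 + 102.041ms (1/7)
6. 510.204ms @ 5/7 + 204.082ms (2/7)
7. 714.286ms @ 1 + 357.143ms (1/2)
8. 1071.429ms @ 3/2 + 357.143ms (1/2)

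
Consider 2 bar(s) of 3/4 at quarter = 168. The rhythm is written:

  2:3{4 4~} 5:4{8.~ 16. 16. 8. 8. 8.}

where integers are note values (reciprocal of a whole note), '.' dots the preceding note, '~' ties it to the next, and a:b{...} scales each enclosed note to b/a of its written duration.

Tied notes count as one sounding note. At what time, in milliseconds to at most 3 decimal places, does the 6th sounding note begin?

note 6 onset = 27/5b = 1928.571ms

1. 0.0ms @ 0 + 535.714ms (3/2)
2. 535.714ms @ 3/2 + 857.143ms (12/5)
3. 1392.857ms @ 39/10 + 107.143ms (3/10)
4. 1500.0ms @ 21/5 + 214.286ms (3/5)
5. 1714.286ms @ 24/5 + 214.286ms (3/5)
6. 1928.571ms @ 27/5 + 214.286ms (3/5)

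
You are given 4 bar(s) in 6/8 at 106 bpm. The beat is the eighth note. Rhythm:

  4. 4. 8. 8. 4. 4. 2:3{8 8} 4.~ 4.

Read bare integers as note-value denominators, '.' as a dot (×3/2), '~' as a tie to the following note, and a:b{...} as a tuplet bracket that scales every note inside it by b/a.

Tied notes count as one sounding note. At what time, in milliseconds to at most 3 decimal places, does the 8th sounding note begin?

note 8 onset = 33/2b = 9339.623ms

1. 0.0ms @ 0 + 1698.113ms (3)
2. 1698.113ms @ 3 + 1698.113ms (3)
3. 3396.226ms @ 6 + 849.057ms (3/2)
4. 4245.283ms @ 15/2 + 849.057ms (3/2)
5. 5094.34ms @ 9 + 1698.113ms (3)
6. 6792.453ms @ 12 + 1698.113ms (3)
7. 8490.566ms @ 15 + 849.057ms (3/2)
8. 9339.623ms @ 33/2 + 849.057ms (3/2)
9. 10188.679ms @ 18 + 3396.226ms (6)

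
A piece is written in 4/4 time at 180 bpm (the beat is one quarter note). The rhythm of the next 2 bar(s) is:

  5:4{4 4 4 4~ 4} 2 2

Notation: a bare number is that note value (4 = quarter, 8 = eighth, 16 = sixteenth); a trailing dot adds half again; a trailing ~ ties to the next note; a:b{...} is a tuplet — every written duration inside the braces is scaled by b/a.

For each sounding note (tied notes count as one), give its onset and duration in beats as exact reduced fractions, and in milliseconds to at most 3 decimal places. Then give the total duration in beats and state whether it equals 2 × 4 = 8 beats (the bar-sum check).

1) 0.0ms=0b +266.667ms=4/5b
2) 266.667ms=4/5b +266.667ms=4/5b
3) 533.333ms=8/5b +266.667ms=4/5b
4) 800.0ms=12/5b +533.333ms=8/5b
5) 1333.333ms=4b +666.667ms=2b
6) 2000.0ms=6b +666.667ms=2b
Σ=8b of 8 (180bpm 4/4) — PASS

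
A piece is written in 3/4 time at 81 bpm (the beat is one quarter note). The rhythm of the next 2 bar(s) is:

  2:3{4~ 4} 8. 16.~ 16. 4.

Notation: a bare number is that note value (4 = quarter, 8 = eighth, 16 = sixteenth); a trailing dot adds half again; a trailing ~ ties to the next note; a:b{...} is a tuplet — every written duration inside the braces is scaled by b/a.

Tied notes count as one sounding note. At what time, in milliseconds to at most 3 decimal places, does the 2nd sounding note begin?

note 2 onset = 3b = 2222.222ms

1. 0.0ms @ 0 + 2222.222ms (3)
2. 2222.222ms @ 3 + 555.556ms (3/4)
3. 2777.778ms @ 15/4 + 555.556ms (3/4)
4. 3333.333ms @ 9/2 + 1111.111ms (3/2)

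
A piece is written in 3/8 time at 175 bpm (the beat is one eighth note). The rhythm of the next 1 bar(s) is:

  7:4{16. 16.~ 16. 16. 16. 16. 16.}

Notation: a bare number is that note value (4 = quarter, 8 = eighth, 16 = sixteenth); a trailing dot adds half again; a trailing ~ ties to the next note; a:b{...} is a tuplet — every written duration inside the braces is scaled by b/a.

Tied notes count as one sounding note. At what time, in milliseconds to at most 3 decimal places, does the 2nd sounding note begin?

1. 0.0ms @ 0 + 146.939ms (3/7)
2. 146.939ms @ 3/7 + 293.878ms (6/7)
3. 440.816ms @ 9/7 + 146.939ms (3/7)
4. 587.755ms @ 12/7 + 146.939ms (3/7)
5. 734.694ms @ 15/7 + 146.939ms (3/7)
6. 881.633ms @ 18/7 + 146.939ms (3/7)

note 2 onset = 3/7b = 146.939ms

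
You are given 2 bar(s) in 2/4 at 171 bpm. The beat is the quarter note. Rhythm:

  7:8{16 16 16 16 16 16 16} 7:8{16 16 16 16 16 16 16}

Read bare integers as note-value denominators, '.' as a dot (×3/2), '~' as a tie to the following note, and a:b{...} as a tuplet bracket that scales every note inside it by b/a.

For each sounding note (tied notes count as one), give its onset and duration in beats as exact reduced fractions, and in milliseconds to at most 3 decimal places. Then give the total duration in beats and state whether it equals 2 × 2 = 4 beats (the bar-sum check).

1) 0.0ms=0b +100.251ms=2/7b
2) 100.251ms=2/7b +100.251ms=2/7b
3) 200.501ms=4/7b +100.251ms=2/7b
4) 300.752ms=6/7b +100.251ms=2/7b
5) 401.003ms=8/7b +100.251ms=2/7b
6) 501.253ms=10/7b +100.251ms=2/7b
7) 601.504ms=12/7b +100.251ms=2/7b
8) 701.754ms=2b +100.251ms=2/7b
9) 802.005ms=16/7b +100.251ms=2/7b
10) 902.256ms=18/7b +100.251ms=2/7b
11) 1002.506ms=20/7b +100.251ms=2/7b
12) 1102.757ms=22/7b +100.251ms=2/7b
13) 1203.008ms=24/7b +100.251ms=2/7b
14) 1303.258ms=26/7b +100.251ms=2/7b
Σ=4b of 4 (171bpm 2/4) — PASS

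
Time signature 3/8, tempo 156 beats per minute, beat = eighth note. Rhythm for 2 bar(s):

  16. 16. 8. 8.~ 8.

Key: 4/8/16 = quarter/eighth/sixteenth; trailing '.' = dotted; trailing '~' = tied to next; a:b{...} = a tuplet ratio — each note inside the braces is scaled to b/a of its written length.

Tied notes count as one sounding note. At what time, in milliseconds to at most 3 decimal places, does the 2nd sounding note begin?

note 2 onset = 3/4b = 288.462ms

1. 0.0ms @ 0 + 288.462ms (3/4)
2. 288.462ms @ 3/4 + 288.462ms (3/4)
3. 576.923ms @ 3/2 + 576.923ms (3/2)
4. 1153.846ms @ 3 + 1153.846ms (3)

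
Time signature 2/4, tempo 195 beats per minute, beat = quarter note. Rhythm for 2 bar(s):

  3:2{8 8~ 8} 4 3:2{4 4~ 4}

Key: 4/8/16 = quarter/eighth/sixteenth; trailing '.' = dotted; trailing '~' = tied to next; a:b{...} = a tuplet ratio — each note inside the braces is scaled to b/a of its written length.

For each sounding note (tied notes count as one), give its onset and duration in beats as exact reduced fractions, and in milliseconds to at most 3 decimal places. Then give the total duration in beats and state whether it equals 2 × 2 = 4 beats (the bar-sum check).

1) 0.0ms=0b +102.564ms=1/3b
2) 102.564ms=1/3b +205.128ms=2/3b
3) 307.692ms=1b +307.692ms=1b
4) 615.385ms=2b +205.128ms=2/3b
5) 820.513ms=8/3b +410.256ms=4/3b
Σ=4b of 4 (195bpm 2/4) — PASS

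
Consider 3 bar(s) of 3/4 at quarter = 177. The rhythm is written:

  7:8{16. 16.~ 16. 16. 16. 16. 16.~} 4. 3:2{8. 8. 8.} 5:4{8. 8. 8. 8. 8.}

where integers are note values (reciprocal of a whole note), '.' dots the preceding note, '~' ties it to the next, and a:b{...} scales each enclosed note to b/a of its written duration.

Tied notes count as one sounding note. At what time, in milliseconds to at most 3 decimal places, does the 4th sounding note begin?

1. 0.0ms @ 0 + 145.278ms (3/7)
2. 145.278ms @ 3/7 + 290.557ms (6/7)
3. 435.835ms @ 9/7 + 145.278ms (3/7)
4. 581.114ms @ 12/7 + 145.278ms (3/7)
5. 726.392ms @ 15/7 + 145.278ms (3/7)
6. 871.671ms @ 18/7 + 653.753ms (27/14)
7. 1525.424ms @ 9/2 + 169.492ms (1/2)
8. 1694.915ms @ 5 + 169.492ms (1/2)
9. 1864.407ms @ 11/2 + 169.492ms (1/2)
10. 2033.898ms @ 6 + 203.39ms (3/5)
11. 2237.288ms @ 33/5 + 203.39ms (3/5)
12. 2440.678ms @ 36/5 + 203.39ms (3/5)
13. 2644.068ms @ 39/5 + 203.39ms (3/5)
14. 2847.458ms @ 42/5 + 203.39ms (3/5)

note 4 onset = 12/7b = 581.114ms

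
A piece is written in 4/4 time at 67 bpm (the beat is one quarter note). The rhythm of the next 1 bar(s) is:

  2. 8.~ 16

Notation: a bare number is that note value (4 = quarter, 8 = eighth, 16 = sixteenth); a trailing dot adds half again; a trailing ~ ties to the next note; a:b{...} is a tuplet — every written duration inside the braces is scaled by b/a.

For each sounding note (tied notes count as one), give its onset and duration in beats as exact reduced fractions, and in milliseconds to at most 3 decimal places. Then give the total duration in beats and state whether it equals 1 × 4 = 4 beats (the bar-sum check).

1) 0.0ms=0b +2686.567ms=3b
2) 2686.567ms=3b +895.522ms=1b
Σ=4b of 4 (67bpm 4/4) — PASS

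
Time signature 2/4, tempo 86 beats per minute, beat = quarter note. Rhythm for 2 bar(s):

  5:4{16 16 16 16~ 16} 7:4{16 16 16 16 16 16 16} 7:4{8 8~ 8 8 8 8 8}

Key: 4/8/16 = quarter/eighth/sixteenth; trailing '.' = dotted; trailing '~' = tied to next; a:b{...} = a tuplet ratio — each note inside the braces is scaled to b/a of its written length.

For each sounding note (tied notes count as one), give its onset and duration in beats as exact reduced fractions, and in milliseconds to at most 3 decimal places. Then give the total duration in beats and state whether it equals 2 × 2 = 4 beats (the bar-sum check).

1) 0.0ms=0b +139.535ms=1/5b
2) 139.535ms=1/5b +139.535ms=1/5b
3) 279.07ms=2/5b +139.535ms=1/5b
4) 418.605ms=3/5b +279.07ms=2/5b
5) 697.674ms=1b +99.668ms=1/7b
6) 797.342ms=8/7b +99.668ms=1/7b
7) 897.01ms=9/7b +99.668ms=1/7b
8) 996.678ms=10/7b +99.668ms=1/7b
9) 1096.346ms=11/7b +99.668ms=1/7b
10) 1196.013ms=12/7b +99.668ms=1/7b
11) 1295.681ms=13/7b +99.668ms=1/7b
12) 1395.349ms=2b +199.336ms=2/7b
13) 1594.684ms=16/7b +398.671ms=4/7b
14) 1993.355ms=20/7b +199.336ms=2/7b
15) 2192.691ms=22/7b +199.336ms=2/7b
16) 2392.027ms=24/7b +199.336ms=2/7b
17) 2591.362ms=26/7b +199.336ms=2/7b
Σ=4b of 4 (86bpm 2/4) — PASS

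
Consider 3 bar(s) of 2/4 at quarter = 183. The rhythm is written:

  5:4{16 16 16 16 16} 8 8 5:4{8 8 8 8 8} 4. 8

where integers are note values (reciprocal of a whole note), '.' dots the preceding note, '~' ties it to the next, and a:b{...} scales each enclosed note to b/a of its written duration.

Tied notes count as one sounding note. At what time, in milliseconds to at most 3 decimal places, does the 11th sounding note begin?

1. 0.0ms @ 0 + 65.574ms (1/5)
2. 65.574ms @ 1/5 + 65.574ms (1/5)
3. 131.148ms @ 2/5 + 65.574ms (1/5)
4. 196.721ms @ 3/5 + 65.574ms (1/5)
5. 262.295ms @ 4/5 + 65.574ms (1/5)
6. 327.869ms @ 1 + 163.934ms (1/2)
7. 491.803ms @ 3/2 + 163.934ms (1/2)
8. 655.738ms @ 2 + 131.148ms (2/5)
9. 786.885ms @ 12/5 + 131.148ms (2/5)
10. 918.033ms @ 14/5 + 131.148ms (2/5)
11. 1049.18ms @ 16/5 + 131.148ms (2/5)
12. 1180.328ms @ 18/5 + 131.148ms (2/5)
13. 1311.475ms @ 4 + 491.803ms (3/2)
14. 1803.279ms @ 11/2 + 163.934ms (1/2)

note 11 onset = 16/5b = 1049.18ms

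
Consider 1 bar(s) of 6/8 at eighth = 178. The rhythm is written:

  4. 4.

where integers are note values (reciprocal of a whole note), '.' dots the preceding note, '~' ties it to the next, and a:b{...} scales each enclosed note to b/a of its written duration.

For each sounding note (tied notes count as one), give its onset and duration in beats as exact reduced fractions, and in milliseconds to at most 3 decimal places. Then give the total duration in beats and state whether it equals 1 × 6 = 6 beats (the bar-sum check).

1) 0.0ms=0b +1011.236ms=3b
2) 1011.236ms=3b +1011.236ms=3b
Σ=6b of 6 (178bpm 6/8) — PASS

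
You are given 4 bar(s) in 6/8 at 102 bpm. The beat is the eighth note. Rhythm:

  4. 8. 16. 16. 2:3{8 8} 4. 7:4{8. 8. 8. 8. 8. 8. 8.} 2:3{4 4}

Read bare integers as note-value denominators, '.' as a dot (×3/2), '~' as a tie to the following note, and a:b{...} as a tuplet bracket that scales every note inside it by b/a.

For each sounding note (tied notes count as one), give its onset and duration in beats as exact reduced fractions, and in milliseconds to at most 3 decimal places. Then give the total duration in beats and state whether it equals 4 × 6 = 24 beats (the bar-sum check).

1) 0.0ms=0b +1764.706ms=3b
2) 1764.706ms=3b +882.353ms=3/2b
3) 2647.059ms=9/2b +441.176ms=3/4b
4) 3088.235ms=21/4b +441.176ms=3/4b
5) 3529.412ms=6b +882.353ms=3/2b
6) 4411.765ms=15/2b +882.353ms=3/2b
7) 5294.118ms=9b +1764.706ms=3b
8) 7058.824ms=12b +504.202ms=6/7b
9) 7563.025ms=90/7b +504.202ms=6/7b
10) 8067.227ms=96/7b +504.202ms=6/7b
11) 8571.429ms=102/7b +504.202ms=6/7b
12) 9075.63ms=108/7b +504.202ms=6/7b
13) 9579.832ms=114/7b +504.202ms=6/7b
14) 10084.034ms=120/7b +504.202ms=6/7b
15) 10588.235ms=18b +1764.706ms=3b
16) 12352.941ms=21b +1764.706ms=3b
Σ=24b of 24 (102bpm 6/8) — PASS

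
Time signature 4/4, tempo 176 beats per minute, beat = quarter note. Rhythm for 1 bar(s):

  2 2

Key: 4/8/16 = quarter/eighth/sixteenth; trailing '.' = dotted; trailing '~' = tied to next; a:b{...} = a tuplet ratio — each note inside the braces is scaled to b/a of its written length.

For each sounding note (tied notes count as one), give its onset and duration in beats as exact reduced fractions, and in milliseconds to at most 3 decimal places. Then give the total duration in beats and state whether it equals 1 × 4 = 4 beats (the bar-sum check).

1) 0.0ms=0b +681.818ms=2b
2) 681.818ms=2b +681.818ms=2b
Σ=4b of 4 (176bpm 4/4) — PASS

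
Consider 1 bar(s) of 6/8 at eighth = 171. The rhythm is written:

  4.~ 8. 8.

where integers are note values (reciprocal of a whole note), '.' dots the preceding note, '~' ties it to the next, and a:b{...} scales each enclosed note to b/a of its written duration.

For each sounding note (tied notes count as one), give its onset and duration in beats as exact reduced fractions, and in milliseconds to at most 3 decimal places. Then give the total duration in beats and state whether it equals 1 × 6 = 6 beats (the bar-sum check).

1) 0.0ms=0b +1578.947ms=9/2b
2) 1578.947ms=9/2b +526.316ms=3/2b
Σ=6b of 6 (171bpm 6/8) — PASS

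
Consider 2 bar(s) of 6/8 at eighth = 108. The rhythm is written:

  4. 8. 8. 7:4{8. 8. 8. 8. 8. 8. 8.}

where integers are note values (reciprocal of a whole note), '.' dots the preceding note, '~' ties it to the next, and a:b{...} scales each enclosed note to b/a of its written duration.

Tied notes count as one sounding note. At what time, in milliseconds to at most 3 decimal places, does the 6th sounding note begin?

1. 0.0ms @ 0 + 1666.667ms (3)
2. 1666.667ms @ 3 + 833.333ms (3/2)
3. 2500.0ms @ 9/2 + 833.333ms (3/2)
4. 3333.333ms @ 6 + 476.19ms (6/7)
5. 3809.524ms @ 48/7 + 476.19ms (6/7)
6. 4285.714ms @ 54/7 + 476.19ms (6/7)
7. 4761.905ms @ 60/7 + 476.19ms (6/7)
8. 5238.095ms @ 66/7 + 476.19ms (6/7)
9. 5714.286ms @ 72/7 + 476.19ms (6/7)
10. 6190.476ms @ 78/7 + 476.19ms (6/7)

note 6 onset = 54/7b = 4285.714ms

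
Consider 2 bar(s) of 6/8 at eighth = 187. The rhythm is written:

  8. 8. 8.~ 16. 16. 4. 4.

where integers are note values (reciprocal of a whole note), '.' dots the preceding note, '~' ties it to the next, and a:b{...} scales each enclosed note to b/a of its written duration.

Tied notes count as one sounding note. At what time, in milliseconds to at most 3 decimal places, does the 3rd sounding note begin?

note 3 onset = 3b = 962.567ms

1. 0.0ms @ 0 + 481.283ms (3/2)
2. 481.283ms @ 3/2 + 481.283ms (3/2)
3. 962.567ms @ 3 + 721.925ms (9/4)
4. 1684.492ms @ 21/4 + 240.642ms (3/4)
5. 1925.134ms @ 6 + 962.567ms (3)
6. 2887.701ms @ 9 + 962.567ms (3)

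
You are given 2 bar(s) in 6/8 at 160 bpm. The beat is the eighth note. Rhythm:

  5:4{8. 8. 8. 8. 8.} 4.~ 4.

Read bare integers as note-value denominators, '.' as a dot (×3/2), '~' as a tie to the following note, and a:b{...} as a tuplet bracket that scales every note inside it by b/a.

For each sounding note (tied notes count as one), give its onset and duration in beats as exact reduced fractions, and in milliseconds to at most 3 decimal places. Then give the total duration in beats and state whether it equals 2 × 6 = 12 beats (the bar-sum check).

1) 0.0ms=0b +450.0ms=6/5b
2) 450.0ms=6/5b +450.0ms=6/5b
3) 900.0ms=12/5b +450.0ms=6/5b
4) 1350.0ms=18/5b +450.0ms=6/5b
5) 1800.0ms=24/5b +450.0ms=6/5b
6) 2250.0ms=6b +2250.0ms=6b
Σ=12b of 12 (160bpm 6/8) — PASS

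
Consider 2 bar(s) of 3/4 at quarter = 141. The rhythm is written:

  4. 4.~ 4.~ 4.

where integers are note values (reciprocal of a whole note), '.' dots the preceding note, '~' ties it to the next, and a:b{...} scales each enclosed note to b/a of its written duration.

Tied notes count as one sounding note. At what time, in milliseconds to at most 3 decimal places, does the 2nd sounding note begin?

note 2 onset = 3/2b = 638.298ms

1. 0.0ms @ 0 + 638.298ms (3/2)
2. 638.298ms @ 3/2 + 1914.894ms (9/2)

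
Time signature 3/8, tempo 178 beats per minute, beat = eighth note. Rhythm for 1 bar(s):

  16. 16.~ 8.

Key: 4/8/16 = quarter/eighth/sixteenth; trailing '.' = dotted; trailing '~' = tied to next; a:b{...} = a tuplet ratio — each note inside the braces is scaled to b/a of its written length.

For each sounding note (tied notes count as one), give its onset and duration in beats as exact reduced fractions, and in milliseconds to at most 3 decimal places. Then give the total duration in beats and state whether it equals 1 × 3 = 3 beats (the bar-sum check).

1) 0.0ms=0b +252.809ms=3/4b
2) 252.809ms=3/4b +758.427ms=9/4b
Σ=3b of 3 (178bpm 3/8) — PASS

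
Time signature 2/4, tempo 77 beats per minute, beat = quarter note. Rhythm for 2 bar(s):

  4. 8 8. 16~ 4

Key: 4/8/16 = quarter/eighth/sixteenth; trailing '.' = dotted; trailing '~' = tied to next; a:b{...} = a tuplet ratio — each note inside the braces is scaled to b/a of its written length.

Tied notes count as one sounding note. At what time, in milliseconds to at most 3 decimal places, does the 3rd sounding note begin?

1. 0.0ms @ 0 + 1168.831ms (3/2)
2. 1168.831ms @ 3/2 + 389.61ms (1/2)
3. 1558.442ms @ 2 + 584.416ms (3/4)
4. 2142.857ms @ 11/4 + 974.026ms (5/4)

note 3 onset = 2b = 1558.442ms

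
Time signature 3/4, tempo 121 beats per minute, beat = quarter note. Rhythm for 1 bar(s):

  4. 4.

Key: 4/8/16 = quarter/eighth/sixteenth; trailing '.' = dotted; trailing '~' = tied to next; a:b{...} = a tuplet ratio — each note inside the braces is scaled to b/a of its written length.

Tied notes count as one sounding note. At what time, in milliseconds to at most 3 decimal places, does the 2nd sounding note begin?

1. 0.0ms @ 0 + 743.802ms (3/2)
2. 743.802ms @ 3/2 + 743.802ms (3/2)

note 2 onset = 3/2b = 743.802ms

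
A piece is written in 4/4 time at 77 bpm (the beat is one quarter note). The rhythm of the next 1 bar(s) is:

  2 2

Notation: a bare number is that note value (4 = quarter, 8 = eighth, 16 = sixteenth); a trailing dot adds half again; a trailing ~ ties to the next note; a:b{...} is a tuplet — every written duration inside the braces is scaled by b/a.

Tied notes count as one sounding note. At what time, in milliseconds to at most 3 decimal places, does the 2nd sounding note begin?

1. 0.0ms @ 0 + 1558.442ms (2)
2. 1558.442ms @ 2 + 1558.442ms (2)

note 2 onset = 2b = 1558.442ms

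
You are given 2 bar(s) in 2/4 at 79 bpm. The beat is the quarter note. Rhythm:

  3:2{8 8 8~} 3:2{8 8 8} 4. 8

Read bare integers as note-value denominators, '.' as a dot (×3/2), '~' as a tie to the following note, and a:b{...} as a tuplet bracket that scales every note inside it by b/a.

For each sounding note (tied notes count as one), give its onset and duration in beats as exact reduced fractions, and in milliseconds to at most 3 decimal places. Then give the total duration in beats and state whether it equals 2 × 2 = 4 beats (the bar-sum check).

1) 0.0ms=0b +253.165ms=1/3b
2) 253.165ms=1/3b +253.165ms=1/3b
3) 506.329ms=2/3b +506.329ms=2/3b
4) 1012.658ms=4/3b +253.165ms=1/3b
5) 1265.823ms=5/3b +253.165ms=1/3b
6) 1518.987ms=2b +1139.241ms=3/2b
7) 2658.228ms=7/2b +379.747ms=1/2b
Σ=4b of 4 (79bpm 2/4) — PASS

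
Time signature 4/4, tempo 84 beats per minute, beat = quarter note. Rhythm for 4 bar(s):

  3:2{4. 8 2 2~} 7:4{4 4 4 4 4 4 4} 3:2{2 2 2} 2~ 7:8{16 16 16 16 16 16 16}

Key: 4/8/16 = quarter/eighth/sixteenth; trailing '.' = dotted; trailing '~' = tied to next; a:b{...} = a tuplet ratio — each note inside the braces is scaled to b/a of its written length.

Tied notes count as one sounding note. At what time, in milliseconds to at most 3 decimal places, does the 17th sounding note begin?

note 17 onset = 104/7b = 10612.245ms

1. 0.0ms @ 0 + 714.286ms (1)
2. 714.286ms @ 1 + 238.095ms (1/3)
3. 952.381ms @ 4/3 + 952.381ms (4/3)
4. 1904.762ms @ 8/3 + 1360.544ms (40/21)
5. 3265.306ms @ 32/7 + 408.163ms (4/7)
6. 3673.469ms @ 36/7 + 408.163ms (4/7)
7. 4081.633ms @ 40/7 + 408.163ms (4/7)
8. 4489.796ms @ 44/7 + 408.163ms (4/7)
9. 4897.959ms @ 48/7 + 408.163ms (4/7)
10. 5306.122ms @ 52/7 + 408.163ms (4/7)
11. 5714.286ms @ 8 + 952.381ms (4/3)
12. 6666.667ms @ 28/3 + 952.381ms (4/3)
13. 7619.048ms @ 32/3 + 952.381ms (4/3)
14. 8571.429ms @ 12 + 1632.653ms (16/7)
15. 10204.082ms @ 100/7 + 204.082ms (2/7)
16. 10408.163ms @ 102/7 + 204.082ms (2/7)
17. 10612.245ms @ 104/7 + 204.082ms (2/7)
18. 10816.327ms @ 106/7 + 204.082ms (2/7)
19. 11020.408ms @ 108/7 + 204.082ms (2/7)
20. 11224.49ms @ 110/7 + 204.082ms (2/7)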